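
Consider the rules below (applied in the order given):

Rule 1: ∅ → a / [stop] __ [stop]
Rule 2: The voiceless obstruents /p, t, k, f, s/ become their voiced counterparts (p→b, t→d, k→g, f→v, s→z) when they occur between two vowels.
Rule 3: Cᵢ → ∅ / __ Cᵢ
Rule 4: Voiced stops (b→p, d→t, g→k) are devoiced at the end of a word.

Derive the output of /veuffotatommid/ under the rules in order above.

veufodadomit

Rule 1 (stop-cluster a-epenthesis): no segment meets the environment; /veuffotatommid/ is unchanged.
Rule 2 (intervocalic voicing): /t/ is a voiceless obstruent between vowels /o/ and /a/, so it voices to [d]. /t/ is a voiceless obstruent between vowels /a/ and /o/, so it voices to [d]. /veuffotatommid/ → veuffodadommid.
Rule 3 (degemination): /ff/ is a geminate; the first /f/ deletes. /mm/ is a geminate; the first /m/ deletes. /veuffodadommid/ → veufodadomid.
Rule 4 (final devoicing): /d/ is a voiced stop in word-final position, so it devoices to [t]. /veufodadomid/ → veufodadomit.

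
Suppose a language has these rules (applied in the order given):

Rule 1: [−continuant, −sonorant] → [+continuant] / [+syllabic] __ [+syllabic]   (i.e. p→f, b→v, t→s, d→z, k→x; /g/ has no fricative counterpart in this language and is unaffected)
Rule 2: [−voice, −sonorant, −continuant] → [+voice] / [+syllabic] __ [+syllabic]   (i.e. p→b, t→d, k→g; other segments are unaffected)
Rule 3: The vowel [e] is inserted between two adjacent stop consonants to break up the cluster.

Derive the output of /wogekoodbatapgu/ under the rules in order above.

Rule 1 (intervocalic spirantization): /k/ is a stop between vowels /e/ and /o/, so it spirantizes to the fricative [x]. /t/ is a stop between vowels /a/ and /a/, so it spirantizes to the fricative [s]. /wogekoodbatapgu/ → wogexoodbasapgu.
Rule 2 (intervocalic voicing): no segment meets the environment; /wogexoodbasapgu/ is unchanged.
Rule 3 (stop-cluster e-epenthesis): /d/ and /b/ form a stop–stop cluster, so [e] is inserted between them. /p/ and /g/ form a stop–stop cluster, so [e] is inserted between them. /wogexoodbasapgu/ → wogexoodebasapegu.

wogexoodebasapegu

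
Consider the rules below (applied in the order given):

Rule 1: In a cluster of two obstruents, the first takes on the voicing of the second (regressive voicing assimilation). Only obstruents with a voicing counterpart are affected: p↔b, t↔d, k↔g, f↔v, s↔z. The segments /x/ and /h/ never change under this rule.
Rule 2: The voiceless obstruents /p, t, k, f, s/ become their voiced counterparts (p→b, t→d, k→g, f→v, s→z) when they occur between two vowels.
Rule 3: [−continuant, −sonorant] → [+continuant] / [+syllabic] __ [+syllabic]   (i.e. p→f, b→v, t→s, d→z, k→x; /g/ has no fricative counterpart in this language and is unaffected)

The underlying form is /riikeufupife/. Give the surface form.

Rule 1 (regressive voicing assimilation): no segment meets the environment; /riikeufupife/ is unchanged.
Rule 2 (intervocalic voicing): /k/ is a voiceless obstruent between vowels /i/ and /e/, so it voices to [g]. /f/ is a voiceless obstruent between vowels /u/ and /u/, so it voices to [v]. /p/ is a voiceless obstruent between vowels /u/ and /i/, so it voices to [b]. /f/ is a voiceless obstruent between vowels /i/ and /e/, so it voices to [v]. /riikeufupife/ → riigeuvubive.
Rule 3 (intervocalic spirantization): /b/ is a stop between vowels /u/ and /i/, so it spirantizes to the fricative [v]. /riigeuvubive/ → riigeuvuvive.

riigeuvuvive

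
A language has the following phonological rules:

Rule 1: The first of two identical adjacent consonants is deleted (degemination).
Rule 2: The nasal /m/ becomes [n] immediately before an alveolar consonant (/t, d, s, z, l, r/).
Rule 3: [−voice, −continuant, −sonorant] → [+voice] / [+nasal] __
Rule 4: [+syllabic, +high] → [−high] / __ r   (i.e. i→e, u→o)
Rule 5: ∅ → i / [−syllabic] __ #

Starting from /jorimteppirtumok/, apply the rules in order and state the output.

jorindepertumoki

Rule 1 (degemination): /pp/ is a geminate; the first /p/ deletes. /jorimteppirtumok/ → jorimtepirtumok.
Rule 2 (nasal place assimilation): /m/ precedes the alveolar consonant /t/, so it assimilates in place to [n]. /jorimtepirtumok/ → jorintepirtumok.
Rule 3 (post-nasal voicing): /t/ is a voiceless stop immediately after the nasal /n/, so it voices to [d]. /jorintepirtumok/ → jorindepirtumok.
Rule 4 (pre-rhotic lowering): /i/ is a high vowel immediately before /r/, so it lowers to [e]. /jorindepirtumok/ → jorindepertumok.
Rule 5 (final i-epenthesis): the form ends in the consonant /k/, so [i] is inserted word-finally. /jorindepertumok/ → jorindepertumoki.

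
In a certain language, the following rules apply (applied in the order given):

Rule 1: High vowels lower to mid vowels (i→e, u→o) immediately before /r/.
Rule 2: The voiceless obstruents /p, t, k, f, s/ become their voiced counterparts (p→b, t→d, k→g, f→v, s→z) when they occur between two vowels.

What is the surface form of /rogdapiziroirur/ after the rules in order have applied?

Rule 1 (pre-rhotic lowering): /i/ is a high vowel immediately before /r/, so it lowers to [e]. /i/ is a high vowel immediately before /r/, so it lowers to [e]. /u/ is a high vowel immediately before /r/, so it lowers to [o]. /rogdapiziroirur/ → rogdapizeroeror.
Rule 2 (intervocalic voicing): /p/ is a voiceless obstruent between vowels /a/ and /i/, so it voices to [b]. /rogdapizeroeror/ → rogdabizeroeror.

rogdabizeroeror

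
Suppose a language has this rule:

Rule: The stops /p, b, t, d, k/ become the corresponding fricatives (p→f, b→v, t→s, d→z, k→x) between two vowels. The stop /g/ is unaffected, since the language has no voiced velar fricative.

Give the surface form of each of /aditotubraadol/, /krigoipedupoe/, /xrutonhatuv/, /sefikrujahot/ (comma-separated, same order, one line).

/aditotubraadol/: /d/ is a stop between vowels /a/ and /i/, so it spirantizes to the fricative [z]. /t/ is a stop between vowels /i/ and /o/, so it spirantizes to the fricative [s]. /t/ is a stop between vowels /o/ and /u/, so it spirantizes to the fricative [s]. /d/ is a stop between vowels /a/ and /o/, so it spirantizes to the fricative [z]. → [azisosubraazol].
/krigoipedupoe/: /p/ is a stop between vowels /i/ and /e/, so it spirantizes to the fricative [f]. /d/ is a stop between vowels /e/ and /u/, so it spirantizes to the fricative [z]. /p/ is a stop between vowels /u/ and /o/, so it spirantizes to the fricative [f]. → [krigoifezufoe].
/xrutonhatuv/: /t/ is a stop between vowels /u/ and /o/, so it spirantizes to the fricative [s]. /t/ is a stop between vowels /a/ and /u/, so it spirantizes to the fricative [s]. → [xrusonhasuv].
/sefikrujahot/: the rule's environment is not met; surfaces unchanged as [sefikrujahot].

azisosubraazol, krigoifezufoe, xrusonhasuv, sefikrujahot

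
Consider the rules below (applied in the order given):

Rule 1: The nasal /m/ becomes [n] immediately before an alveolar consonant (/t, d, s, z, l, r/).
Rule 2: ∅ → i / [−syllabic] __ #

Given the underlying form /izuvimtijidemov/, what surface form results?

izuvintijidemovi

Rule 1 (nasal place assimilation): /m/ precedes the alveolar consonant /t/, so it assimilates in place to [n]. /izuvimtijidemov/ → izuvintijidemov.
Rule 2 (final i-epenthesis): the form ends in the consonant /v/, so [i] is inserted word-finally. /izuvintijidemov/ → izuvintijidemovi.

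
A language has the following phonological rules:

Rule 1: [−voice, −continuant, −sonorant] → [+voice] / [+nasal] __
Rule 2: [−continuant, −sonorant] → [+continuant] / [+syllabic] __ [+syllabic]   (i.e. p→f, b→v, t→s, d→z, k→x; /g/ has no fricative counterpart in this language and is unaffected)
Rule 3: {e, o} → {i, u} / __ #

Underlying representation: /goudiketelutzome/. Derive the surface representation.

Rule 1 (post-nasal voicing): no segment meets the environment; /goudiketelutzome/ is unchanged.
Rule 2 (intervocalic spirantization): /d/ is a stop between vowels /u/ and /i/, so it spirantizes to the fricative [z]. /k/ is a stop between vowels /i/ and /e/, so it spirantizes to the fricative [x]. /t/ is a stop between vowels /e/ and /e/, so it spirantizes to the fricative [s]. /goudiketelutzome/ → gouzixeselutzome.
Rule 3 (final vowel raising): /e/ is a mid vowel in word-final position, so it raises to [i]. /gouzixeselutzome/ → gouzixeselutzomi.

gouzixeselutzomi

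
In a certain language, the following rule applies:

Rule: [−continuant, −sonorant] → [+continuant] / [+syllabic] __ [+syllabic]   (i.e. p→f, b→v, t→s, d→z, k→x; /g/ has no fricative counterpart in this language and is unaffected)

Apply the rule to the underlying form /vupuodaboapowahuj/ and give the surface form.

/p/ is a stop between vowels /u/ and /u/, so it spirantizes to the fricative [f].
/d/ is a stop between vowels /o/ and /a/, so it spirantizes to the fricative [z].
/b/ is a stop between vowels /a/ and /o/, so it spirantizes to the fricative [v].
/p/ is a stop between vowels /a/ and /o/, so it spirantizes to the fricative [f].
Surface form: [vufuozavoafowahuj].

vufuozavoafowahuj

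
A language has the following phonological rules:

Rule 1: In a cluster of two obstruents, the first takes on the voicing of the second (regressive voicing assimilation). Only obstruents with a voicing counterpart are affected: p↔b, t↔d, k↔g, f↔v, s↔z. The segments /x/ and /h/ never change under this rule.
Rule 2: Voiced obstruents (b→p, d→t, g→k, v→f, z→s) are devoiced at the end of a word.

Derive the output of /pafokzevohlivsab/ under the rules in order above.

pafogzevohlifsap

Rule 1 (regressive voicing assimilation): /k/ precedes the voiced obstruent /z/, so it voices to [g] by assimilation. /v/ precedes the voiceless obstruent /s/, so it devoices to [f] by assimilation. /pafokzevohlivsab/ → pafogzevohlifsab.
Rule 2 (final devoicing): /b/ is a voiced obstruent in word-final position, so it devoices to [p]. /pafogzevohlifsab/ → pafogzevohlifsap.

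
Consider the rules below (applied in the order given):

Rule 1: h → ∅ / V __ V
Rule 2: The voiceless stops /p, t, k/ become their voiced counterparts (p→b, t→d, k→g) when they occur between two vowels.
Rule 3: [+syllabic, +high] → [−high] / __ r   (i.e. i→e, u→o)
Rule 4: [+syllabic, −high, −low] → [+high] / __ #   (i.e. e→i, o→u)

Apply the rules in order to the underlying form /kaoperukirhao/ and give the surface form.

Rule 1 (intervocalic h-deletion): no segment meets the environment; /kaoperukirhao/ is unchanged.
Rule 2 (intervocalic voicing): /p/ is a voiceless stop between vowels /o/ and /e/, so it voices to [b]. /k/ is a voiceless stop between vowels /u/ and /i/, so it voices to [g]. /kaoperukirhao/ → kaoberugirhao.
Rule 3 (pre-rhotic lowering): /i/ is a high vowel immediately before /r/, so it lowers to [e]. /kaoberugirhao/ → kaoberugerhao.
Rule 4 (final vowel raising): /o/ is a mid vowel in word-final position, so it raises to [u]. /kaoberugerhao/ → kaoberugerhau.

kaoberugerhau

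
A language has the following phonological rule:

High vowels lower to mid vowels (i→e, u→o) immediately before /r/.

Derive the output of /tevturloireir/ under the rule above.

/u/ is a high vowel immediately before /r/, so it lowers to [o].
/i/ is a high vowel immediately before /r/, so it lowers to [e].
/i/ is a high vowel immediately before /r/, so it lowers to [e].
Surface form: [tevtorloereer].

tevtorloereer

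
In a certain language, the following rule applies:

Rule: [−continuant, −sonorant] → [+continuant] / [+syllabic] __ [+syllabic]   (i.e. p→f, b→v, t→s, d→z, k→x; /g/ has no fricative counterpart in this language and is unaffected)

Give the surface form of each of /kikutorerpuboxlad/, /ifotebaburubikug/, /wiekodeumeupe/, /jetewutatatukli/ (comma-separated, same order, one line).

kixusorerpuvoxlad, ifosevavuruvixug, wiexozeumeufe, jesewusasasukli

/kikutorerpuboxlad/: /k/ is a stop between vowels /i/ and /u/, so it spirantizes to the fricative [x]. /t/ is a stop between vowels /u/ and /o/, so it spirantizes to the fricative [s]. /b/ is a stop between vowels /u/ and /o/, so it spirantizes to the fricative [v]. → [kixusorerpuvoxlad].
/ifotebaburubikug/: /t/ is a stop between vowels /o/ and /e/, so it spirantizes to the fricative [s]. /b/ is a stop between vowels /e/ and /a/, so it spirantizes to the fricative [v]. /b/ is a stop between vowels /a/ and /u/, so it spirantizes to the fricative [v]. /b/ is a stop between vowels /u/ and /i/, so it spirantizes to the fricative [v]. /k/ is a stop between vowels /i/ and /u/, so it spirantizes to the fricative [x]. → [ifosevavuruvixug].
/wiekodeumeupe/: /k/ is a stop between vowels /e/ and /o/, so it spirantizes to the fricative [x]. /d/ is a stop between vowels /o/ and /e/, so it spirantizes to the fricative [z]. /p/ is a stop between vowels /u/ and /e/, so it spirantizes to the fricative [f]. → [wiexozeumeufe].
/jetewutatatukli/: /t/ is a stop between vowels /e/ and /e/, so it spirantizes to the fricative [s]. /t/ is a stop between vowels /u/ and /a/, so it spirantizes to the fricative [s]. /t/ is a stop between vowels /a/ and /a/, so it spirantizes to the fricative [s]. /t/ is a stop between vowels /a/ and /u/, so it spirantizes to the fricative [s]. → [jesewusasasukli].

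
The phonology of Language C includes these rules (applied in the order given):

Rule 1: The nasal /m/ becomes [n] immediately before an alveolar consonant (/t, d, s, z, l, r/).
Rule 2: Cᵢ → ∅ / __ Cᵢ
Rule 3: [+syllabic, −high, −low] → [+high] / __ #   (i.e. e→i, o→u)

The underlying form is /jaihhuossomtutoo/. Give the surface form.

jaihuosontutou

Rule 1 (nasal place assimilation): /m/ precedes the alveolar consonant /t/, so it assimilates in place to [n]. /jaihhuossomtutoo/ → jaihhuossontutoo.
Rule 2 (degemination): /hh/ is a geminate; the first /h/ deletes. /ss/ is a geminate; the first /s/ deletes. /jaihhuossontutoo/ → jaihuosontutoo.
Rule 3 (final vowel raising): /o/ is a mid vowel in word-final position, so it raises to [u]. /jaihuosontutoo/ → jaihuosontutou.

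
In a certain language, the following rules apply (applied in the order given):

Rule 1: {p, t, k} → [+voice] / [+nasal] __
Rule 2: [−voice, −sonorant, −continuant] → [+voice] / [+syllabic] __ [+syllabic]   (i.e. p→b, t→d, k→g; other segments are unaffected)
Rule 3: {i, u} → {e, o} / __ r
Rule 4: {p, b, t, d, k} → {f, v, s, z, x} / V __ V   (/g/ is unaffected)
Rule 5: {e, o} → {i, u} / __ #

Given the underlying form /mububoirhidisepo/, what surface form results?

Rule 1 (post-nasal voicing): no segment meets the environment; /mububoirhidisepo/ is unchanged.
Rule 2 (intervocalic voicing): /p/ is a voiceless stop between vowels /e/ and /o/, so it voices to [b]. /mububoirhidisepo/ → mububoirhidisebo.
Rule 3 (pre-rhotic lowering): /i/ is a high vowel immediately before /r/, so it lowers to [e]. /mububoirhidisebo/ → mububoerhidisebo.
Rule 4 (intervocalic spirantization): /b/ is a stop between vowels /u/ and /u/, so it spirantizes to the fricative [v]. /b/ is a stop between vowels /u/ and /o/, so it spirantizes to the fricative [v]. /d/ is a stop between vowels /i/ and /i/, so it spirantizes to the fricative [z]. /b/ is a stop between vowels /e/ and /o/, so it spirantizes to the fricative [v]. /mububoerhidisebo/ → muvuvoerhizisevo.
Rule 5 (final vowel raising): /o/ is a mid vowel in word-final position, so it raises to [u]. /muvuvoerhizisevo/ → muvuvoerhizisevu.

muvuvoerhizisevu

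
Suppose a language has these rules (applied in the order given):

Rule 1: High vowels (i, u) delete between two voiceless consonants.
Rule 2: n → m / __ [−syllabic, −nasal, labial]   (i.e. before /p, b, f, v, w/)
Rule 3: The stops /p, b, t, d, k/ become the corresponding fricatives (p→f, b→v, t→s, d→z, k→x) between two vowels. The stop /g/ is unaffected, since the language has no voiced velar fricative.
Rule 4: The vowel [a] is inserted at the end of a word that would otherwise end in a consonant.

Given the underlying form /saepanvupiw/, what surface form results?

saefamvufiwa

Rule 1 (high vowel syncope): no segment meets the environment; /saepanvupiw/ is unchanged.
Rule 2 (nasal place assimilation): /n/ precedes the labial consonant /v/, so it assimilates in place to [m]. /saepanvupiw/ → saepamvupiw.
Rule 3 (intervocalic spirantization): /p/ is a stop between vowels /e/ and /a/, so it spirantizes to the fricative [f]. /p/ is a stop between vowels /u/ and /i/, so it spirantizes to the fricative [f]. /saepamvupiw/ → saefamvufiw.
Rule 4 (final a-epenthesis): the form ends in the consonant /w/, so [a] is inserted word-finally. /saefamvufiw/ → saefamvufiwa.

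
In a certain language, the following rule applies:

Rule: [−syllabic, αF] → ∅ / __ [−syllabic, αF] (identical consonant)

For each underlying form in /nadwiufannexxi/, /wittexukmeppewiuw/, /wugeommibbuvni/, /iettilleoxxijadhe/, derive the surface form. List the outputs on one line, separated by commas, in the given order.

nadwiufanexi, witexukmepewiuw, wugeomibuvni, ietileoxijadhe

/nadwiufannexxi/: /nn/ is a geminate; the first /n/ deletes. /xx/ is a geminate; the first /x/ deletes. → [nadwiufanexi].
/wittexukmeppewiuw/: /tt/ is a geminate; the first /t/ deletes. /pp/ is a geminate; the first /p/ deletes. → [witexukmepewiuw].
/wugeommibbuvni/: /mm/ is a geminate; the first /m/ deletes. /bb/ is a geminate; the first /b/ deletes. → [wugeomibuvni].
/iettilleoxxijadhe/: /tt/ is a geminate; the first /t/ deletes. /ll/ is a geminate; the first /l/ deletes. /xx/ is a geminate; the first /x/ deletes. → [ietileoxijadhe].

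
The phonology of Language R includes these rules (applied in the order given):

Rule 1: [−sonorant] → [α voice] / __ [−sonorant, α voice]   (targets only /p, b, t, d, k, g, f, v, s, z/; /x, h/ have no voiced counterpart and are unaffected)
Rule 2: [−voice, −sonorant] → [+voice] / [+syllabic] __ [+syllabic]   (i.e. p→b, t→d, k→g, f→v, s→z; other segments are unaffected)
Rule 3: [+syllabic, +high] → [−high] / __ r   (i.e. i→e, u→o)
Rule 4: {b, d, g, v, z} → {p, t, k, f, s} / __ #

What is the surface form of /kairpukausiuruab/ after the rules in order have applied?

Rule 1 (regressive voicing assimilation): no segment meets the environment; /kairpukausiuruab/ is unchanged.
Rule 2 (intervocalic voicing): /k/ is a voiceless obstruent between vowels /u/ and /a/, so it voices to [g]. /s/ is a voiceless obstruent between vowels /u/ and /i/, so it voices to [z]. /kairpukausiuruab/ → kairpugauziuruab.
Rule 3 (pre-rhotic lowering): /i/ is a high vowel immediately before /r/, so it lowers to [e]. /u/ is a high vowel immediately before /r/, so it lowers to [o]. /kairpugauziuruab/ → kaerpugauzioruab.
Rule 4 (final devoicing): /b/ is a voiced obstruent in word-final position, so it devoices to [p]. /kaerpugauzioruab/ → kaerpugauzioruap.

kaerpugauzioruap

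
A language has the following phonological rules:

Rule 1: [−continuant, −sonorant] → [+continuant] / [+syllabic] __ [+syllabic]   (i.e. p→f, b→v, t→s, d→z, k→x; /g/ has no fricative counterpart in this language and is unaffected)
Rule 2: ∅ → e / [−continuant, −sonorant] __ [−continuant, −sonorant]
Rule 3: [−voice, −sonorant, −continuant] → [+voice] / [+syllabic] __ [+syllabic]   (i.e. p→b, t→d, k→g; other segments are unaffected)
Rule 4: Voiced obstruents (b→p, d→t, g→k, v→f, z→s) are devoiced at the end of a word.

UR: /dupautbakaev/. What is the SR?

Rule 1 (intervocalic spirantization): /p/ is a stop between vowels /u/ and /a/, so it spirantizes to the fricative [f]. /k/ is a stop between vowels /a/ and /a/, so it spirantizes to the fricative [x]. /dupautbakaev/ → dufautbaxaev.
Rule 2 (stop-cluster e-epenthesis): /t/ and /b/ form a stop–stop cluster, so [e] is inserted between them. /dufautbaxaev/ → dufautebaxaev.
Rule 3 (intervocalic voicing): /t/ is a voiceless stop between vowels /u/ and /e/, so it voices to [d]. /dufautebaxaev/ → dufaudebaxaev.
Rule 4 (final devoicing): /v/ is a voiced obstruent in word-final position, so it devoices to [f]. /dufaudebaxaev/ → dufaudebaxaef.

dufaudebaxaef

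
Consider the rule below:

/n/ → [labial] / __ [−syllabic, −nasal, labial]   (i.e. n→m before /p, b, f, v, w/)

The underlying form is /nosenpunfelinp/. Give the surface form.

/n/ precedes the labial consonant /p/, so it assimilates in place to [m].
/n/ precedes the labial consonant /f/, so it assimilates in place to [m].
/n/ precedes the labial consonant /p/, so it assimilates in place to [m].
The other instance of /n/ does not occur in the required environment and remains unchanged.
Surface form: [nosempumfelimp].

nosempumfelimp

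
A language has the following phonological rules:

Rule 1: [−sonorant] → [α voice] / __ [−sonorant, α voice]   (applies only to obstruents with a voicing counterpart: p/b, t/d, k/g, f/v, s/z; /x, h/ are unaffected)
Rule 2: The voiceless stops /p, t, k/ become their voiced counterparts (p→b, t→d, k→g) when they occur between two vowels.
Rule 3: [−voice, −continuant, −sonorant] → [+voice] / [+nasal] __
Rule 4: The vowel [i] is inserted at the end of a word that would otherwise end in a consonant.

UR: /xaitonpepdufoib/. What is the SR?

xaidonbebdufoibi

Rule 1 (regressive voicing assimilation): /p/ precedes the voiced obstruent /d/, so it voices to [b] by assimilation. /xaitonpepdufoib/ → xaitonpebdufoib.
Rule 2 (intervocalic voicing): /t/ is a voiceless stop between vowels /i/ and /o/, so it voices to [d]. /xaitonpebdufoib/ → xaidonpebdufoib.
Rule 3 (post-nasal voicing): /p/ is a voiceless stop immediately after the nasal /n/, so it voices to [b]. /xaidonpebdufoib/ → xaidonbebdufoib.
Rule 4 (final i-epenthesis): the form ends in the consonant /b/, so [i] is inserted word-finally. /xaidonbebdufoib/ → xaidonbebdufoibi.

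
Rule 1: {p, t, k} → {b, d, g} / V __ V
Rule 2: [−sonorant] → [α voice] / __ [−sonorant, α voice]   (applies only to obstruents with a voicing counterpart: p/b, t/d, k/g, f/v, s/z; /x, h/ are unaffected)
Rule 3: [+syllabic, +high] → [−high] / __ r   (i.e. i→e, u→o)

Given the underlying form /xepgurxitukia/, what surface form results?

xebgorxidugia

Rule 1 (intervocalic voicing): /t/ is a voiceless stop between vowels /i/ and /u/, so it voices to [d]. /k/ is a voiceless stop between vowels /u/ and /i/, so it voices to [g]. /xepgurxitukia/ → xepgurxidugia.
Rule 2 (regressive voicing assimilation): /p/ precedes the voiced obstruent /g/, so it voices to [b] by assimilation. /xepgurxidugia/ → xebgurxidugia.
Rule 3 (pre-rhotic lowering): /u/ is a high vowel immediately before /r/, so it lowers to [o]. /xebgurxidugia/ → xebgorxidugia.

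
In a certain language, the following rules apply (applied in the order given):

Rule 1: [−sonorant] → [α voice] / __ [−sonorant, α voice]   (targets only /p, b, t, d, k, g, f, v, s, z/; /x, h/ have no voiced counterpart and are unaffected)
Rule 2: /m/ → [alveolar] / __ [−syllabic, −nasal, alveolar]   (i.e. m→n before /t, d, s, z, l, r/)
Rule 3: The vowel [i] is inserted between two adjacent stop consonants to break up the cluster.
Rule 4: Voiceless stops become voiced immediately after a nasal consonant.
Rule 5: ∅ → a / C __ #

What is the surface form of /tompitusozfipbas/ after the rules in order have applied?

Rule 1 (regressive voicing assimilation): /z/ precedes the voiceless obstruent /f/, so it devoices to [s] by assimilation. /p/ precedes the voiced obstruent /b/, so it voices to [b] by assimilation. /tompitusozfipbas/ → tompitusosfibbas.
Rule 2 (nasal place assimilation): no segment meets the environment; /tompitusosfibbas/ is unchanged.
Rule 3 (stop-cluster i-epenthesis): /b/ and /b/ form a stop–stop cluster, so [i] is inserted between them. /tompitusosfibbas/ → tompitusosfibibas.
Rule 4 (post-nasal voicing): /p/ is a voiceless stop immediately after the nasal /m/, so it voices to [b]. /tompitusosfibibas/ → tombitusosfibibas.
Rule 5 (final a-epenthesis): the form ends in the consonant /s/, so [a] is inserted word-finally. /tombitusosfibibas/ → tombitusosfibibasa.

tombitusosfibibasa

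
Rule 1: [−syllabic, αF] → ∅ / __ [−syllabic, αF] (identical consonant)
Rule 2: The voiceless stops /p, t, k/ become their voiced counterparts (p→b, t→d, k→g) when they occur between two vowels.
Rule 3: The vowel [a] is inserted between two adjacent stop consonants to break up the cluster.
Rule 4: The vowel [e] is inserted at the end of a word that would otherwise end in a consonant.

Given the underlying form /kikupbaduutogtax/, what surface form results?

kigupabaduudogataxe

Rule 1 (degemination): no segment meets the environment; /kikupbaduutogtax/ is unchanged.
Rule 2 (intervocalic voicing): /k/ is a voiceless stop between vowels /i/ and /u/, so it voices to [g]. /t/ is a voiceless stop between vowels /u/ and /o/, so it voices to [d]. /kikupbaduutogtax/ → kigupbaduudogtax.
Rule 3 (stop-cluster a-epenthesis): /p/ and /b/ form a stop–stop cluster, so [a] is inserted between them. /g/ and /t/ form a stop–stop cluster, so [a] is inserted between them. /kigupbaduudogtax/ → kigupabaduudogatax.
Rule 4 (final e-epenthesis): the form ends in the consonant /x/, so [e] is inserted word-finally. /kigupabaduudogatax/ → kigupabaduudogataxe.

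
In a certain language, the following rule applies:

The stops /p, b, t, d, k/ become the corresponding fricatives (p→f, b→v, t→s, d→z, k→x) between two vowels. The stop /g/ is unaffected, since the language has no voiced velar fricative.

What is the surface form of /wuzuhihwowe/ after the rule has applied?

No segment of /wuzuhihwowe/ meets the structural description of the rule, so the form surfaces unchanged.

wuzuhihwowe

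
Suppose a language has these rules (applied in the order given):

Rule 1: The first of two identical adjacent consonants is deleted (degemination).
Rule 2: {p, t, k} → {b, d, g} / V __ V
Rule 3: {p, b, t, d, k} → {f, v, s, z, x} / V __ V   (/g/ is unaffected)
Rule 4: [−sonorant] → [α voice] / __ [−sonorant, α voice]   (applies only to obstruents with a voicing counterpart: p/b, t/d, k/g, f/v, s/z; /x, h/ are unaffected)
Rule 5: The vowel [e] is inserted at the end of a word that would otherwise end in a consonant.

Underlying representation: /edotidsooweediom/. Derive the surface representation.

Rule 1 (degemination): no segment meets the environment; /edotidsooweediom/ is unchanged.
Rule 2 (intervocalic voicing): /t/ is a voiceless stop between vowels /o/ and /i/, so it voices to [d]. /edotidsooweediom/ → edodidsooweediom.
Rule 3 (intervocalic spirantization): /d/ is a stop between vowels /e/ and /o/, so it spirantizes to the fricative [z]. /d/ is a stop between vowels /o/ and /i/, so it spirantizes to the fricative [z]. /d/ is a stop between vowels /e/ and /i/, so it spirantizes to the fricative [z]. /edodidsooweediom/ → ezozidsooweeziom.
Rule 4 (regressive voicing assimilation): /d/ precedes the voiceless obstruent /s/, so it devoices to [t] by assimilation. /ezozidsooweeziom/ → ezozitsooweeziom.
Rule 5 (final e-epenthesis): the form ends in the consonant /m/, so [e] is inserted word-finally. /ezozitsooweeziom/ → ezozitsooweeziome.

ezozitsooweeziome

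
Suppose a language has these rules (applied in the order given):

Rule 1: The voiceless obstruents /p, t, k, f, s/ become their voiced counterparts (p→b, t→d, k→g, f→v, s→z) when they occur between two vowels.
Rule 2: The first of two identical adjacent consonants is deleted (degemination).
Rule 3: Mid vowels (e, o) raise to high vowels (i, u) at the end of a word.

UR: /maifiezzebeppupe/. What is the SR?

maiviezebepubi

Rule 1 (intervocalic voicing): /f/ is a voiceless obstruent between vowels /i/ and /i/, so it voices to [v]. /p/ is a voiceless obstruent between vowels /u/ and /e/, so it voices to [b]. /maifiezzebeppupe/ → maiviezzebeppube.
Rule 2 (degemination): /zz/ is a geminate; the first /z/ deletes. /pp/ is a geminate; the first /p/ deletes. /maiviezzebeppube/ → maiviezebepube.
Rule 3 (final vowel raising): /e/ is a mid vowel in word-final position, so it raises to [i]. /maiviezebepube/ → maiviezebepubi.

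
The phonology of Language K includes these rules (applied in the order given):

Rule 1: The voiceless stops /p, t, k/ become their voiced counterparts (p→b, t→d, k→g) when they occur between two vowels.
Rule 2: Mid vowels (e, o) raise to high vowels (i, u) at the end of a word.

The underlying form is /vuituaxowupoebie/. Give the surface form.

vuiduaxowuboebii

Rule 1 (intervocalic voicing): /t/ is a voiceless stop between vowels /i/ and /u/, so it voices to [d]. /p/ is a voiceless stop between vowels /u/ and /o/, so it voices to [b]. /vuituaxowupoebie/ → vuiduaxowuboebie.
Rule 2 (final vowel raising): /e/ is a mid vowel in word-final position, so it raises to [i]. /vuiduaxowuboebie/ → vuiduaxowuboebii.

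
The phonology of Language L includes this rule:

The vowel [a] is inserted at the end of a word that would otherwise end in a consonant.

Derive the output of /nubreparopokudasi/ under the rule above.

nubreparopokudasi

No segment of /nubreparopokudasi/ meets the structural description of the rule, so the form surfaces unchanged.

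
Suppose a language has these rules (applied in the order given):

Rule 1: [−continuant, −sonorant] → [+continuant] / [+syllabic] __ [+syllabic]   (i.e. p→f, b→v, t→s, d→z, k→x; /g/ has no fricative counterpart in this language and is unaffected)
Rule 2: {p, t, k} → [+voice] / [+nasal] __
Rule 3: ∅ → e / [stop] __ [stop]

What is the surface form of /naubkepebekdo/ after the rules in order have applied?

naubekefevekedo

Rule 1 (intervocalic spirantization): /p/ is a stop between vowels /e/ and /e/, so it spirantizes to the fricative [f]. /b/ is a stop between vowels /e/ and /e/, so it spirantizes to the fricative [v]. /naubkepebekdo/ → naubkefevekdo.
Rule 2 (post-nasal voicing): no segment meets the environment; /naubkefevekdo/ is unchanged.
Rule 3 (stop-cluster e-epenthesis): /b/ and /k/ form a stop–stop cluster, so [e] is inserted between them. /k/ and /d/ form a stop–stop cluster, so [e] is inserted between them. /naubkefevekdo/ → naubekefevekedo.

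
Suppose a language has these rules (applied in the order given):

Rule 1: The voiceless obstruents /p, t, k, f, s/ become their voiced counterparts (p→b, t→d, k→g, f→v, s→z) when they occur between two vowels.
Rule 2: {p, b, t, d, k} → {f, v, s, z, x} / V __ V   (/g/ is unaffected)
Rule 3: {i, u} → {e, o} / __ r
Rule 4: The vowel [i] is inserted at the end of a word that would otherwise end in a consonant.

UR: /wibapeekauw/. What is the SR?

Rule 1 (intervocalic voicing): /p/ is a voiceless obstruent between vowels /a/ and /e/, so it voices to [b]. /k/ is a voiceless obstruent between vowels /e/ and /a/, so it voices to [g]. /wibapeekauw/ → wibabeegauw.
Rule 2 (intervocalic spirantization): /b/ is a stop between vowels /i/ and /a/, so it spirantizes to the fricative [v]. /b/ is a stop between vowels /a/ and /e/, so it spirantizes to the fricative [v]. /wibabeegauw/ → wivaveegauw.
Rule 3 (pre-rhotic lowering): no segment meets the environment; /wivaveegauw/ is unchanged.
Rule 4 (final i-epenthesis): the form ends in the consonant /w/, so [i] is inserted word-finally. /wivaveegauw/ → wivaveegauwi.

wivaveegauwi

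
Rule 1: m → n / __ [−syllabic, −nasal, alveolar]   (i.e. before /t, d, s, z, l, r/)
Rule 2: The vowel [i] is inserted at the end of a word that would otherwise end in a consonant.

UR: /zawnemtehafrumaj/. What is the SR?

Rule 1 (nasal place assimilation): /m/ precedes the alveolar consonant /t/, so it assimilates in place to [n]. /zawnemtehafrumaj/ → zawnentehafrumaj.
Rule 2 (final i-epenthesis): the form ends in the consonant /j/, so [i] is inserted word-finally. /zawnentehafrumaj/ → zawnentehafrumaji.

zawnentehafrumaji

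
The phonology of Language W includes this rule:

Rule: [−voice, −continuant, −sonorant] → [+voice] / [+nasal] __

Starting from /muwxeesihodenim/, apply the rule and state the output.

muwxeesihodenim

No segment of /muwxeesihodenim/ meets the structural description of the rule, so the form surfaces unchanged.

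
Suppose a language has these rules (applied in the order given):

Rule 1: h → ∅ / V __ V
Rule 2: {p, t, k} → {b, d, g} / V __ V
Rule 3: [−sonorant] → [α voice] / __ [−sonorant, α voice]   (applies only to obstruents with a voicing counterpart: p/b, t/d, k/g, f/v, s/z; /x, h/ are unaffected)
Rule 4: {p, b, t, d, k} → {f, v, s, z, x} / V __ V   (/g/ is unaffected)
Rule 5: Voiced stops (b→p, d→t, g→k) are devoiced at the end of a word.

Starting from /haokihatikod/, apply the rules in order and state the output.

Rule 1 (intervocalic h-deletion): /h/ occurs between vowels /i/ and /a/, so it deletes. /haokihatikod/ → haokiatikod.
Rule 2 (intervocalic voicing): /k/ is a voiceless stop between vowels /o/ and /i/, so it voices to [g]. /t/ is a voiceless stop between vowels /a/ and /i/, so it voices to [d]. /k/ is a voiceless stop between vowels /i/ and /o/, so it voices to [g]. /haokiatikod/ → haogiadigod.
Rule 3 (regressive voicing assimilation): no segment meets the environment; /haogiadigod/ is unchanged.
Rule 4 (intervocalic spirantization): /d/ is a stop between vowels /a/ and /i/, so it spirantizes to the fricative [z]. /haogiadigod/ → haogiazigod.
Rule 5 (final devoicing): /d/ is a voiced stop in word-final position, so it devoices to [t]. /haogiazigod/ → haogiazigot.

haogiazigot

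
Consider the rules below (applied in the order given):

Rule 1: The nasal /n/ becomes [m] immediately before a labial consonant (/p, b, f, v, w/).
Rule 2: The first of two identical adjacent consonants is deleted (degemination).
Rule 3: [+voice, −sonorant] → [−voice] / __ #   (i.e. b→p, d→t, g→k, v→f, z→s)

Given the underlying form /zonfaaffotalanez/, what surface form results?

Rule 1 (nasal place assimilation): /n/ precedes the labial consonant /f/, so it assimilates in place to [m]. /zonfaaffotalanez/ → zomfaaffotalanez.
Rule 2 (degemination): /ff/ is a geminate; the first /f/ deletes. /zomfaaffotalanez/ → zomfaafotalanez.
Rule 3 (final devoicing): /z/ is a voiced obstruent in word-final position, so it devoices to [s]. /zomfaafotalanez/ → zomfaafotalanes.

zomfaafotalanes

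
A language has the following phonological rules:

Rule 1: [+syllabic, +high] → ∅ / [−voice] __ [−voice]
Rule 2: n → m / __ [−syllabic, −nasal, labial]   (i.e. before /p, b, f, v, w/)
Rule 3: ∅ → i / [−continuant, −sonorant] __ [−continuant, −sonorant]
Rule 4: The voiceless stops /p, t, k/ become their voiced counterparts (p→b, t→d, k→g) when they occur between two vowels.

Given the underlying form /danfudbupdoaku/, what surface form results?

Rule 1 (high vowel syncope): no segment meets the environment; /danfudbupdoaku/ is unchanged.
Rule 2 (nasal place assimilation): /n/ precedes the labial consonant /f/, so it assimilates in place to [m]. /danfudbupdoaku/ → damfudbupdoaku.
Rule 3 (stop-cluster i-epenthesis): /d/ and /b/ form a stop–stop cluster, so [i] is inserted between them. /p/ and /d/ form a stop–stop cluster, so [i] is inserted between them. /damfudbupdoaku/ → damfudibupidoaku.
Rule 4 (intervocalic voicing): /p/ is a voiceless stop between vowels /u/ and /i/, so it voices to [b]. /k/ is a voiceless stop between vowels /a/ and /u/, so it voices to [g]. /damfudibupidoaku/ → damfudibubidoagu.

damfudibubidoagu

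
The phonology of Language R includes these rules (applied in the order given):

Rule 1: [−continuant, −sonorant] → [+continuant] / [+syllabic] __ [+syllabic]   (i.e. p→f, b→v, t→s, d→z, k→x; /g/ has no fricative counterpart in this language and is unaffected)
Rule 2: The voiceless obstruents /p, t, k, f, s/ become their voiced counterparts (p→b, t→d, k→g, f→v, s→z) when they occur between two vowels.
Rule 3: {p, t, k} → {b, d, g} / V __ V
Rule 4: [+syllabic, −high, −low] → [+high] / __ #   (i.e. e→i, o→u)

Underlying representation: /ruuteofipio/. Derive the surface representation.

Rule 1 (intervocalic spirantization): /t/ is a stop between vowels /u/ and /e/, so it spirantizes to the fricative [s]. /p/ is a stop between vowels /i/ and /i/, so it spirantizes to the fricative [f]. /ruuteofipio/ → ruuseofifio.
Rule 2 (intervocalic voicing): /s/ is a voiceless obstruent between vowels /u/ and /e/, so it voices to [z]. /f/ is a voiceless obstruent between vowels /o/ and /i/, so it voices to [v]. /f/ is a voiceless obstruent between vowels /i/ and /i/, so it voices to [v]. /ruuseofifio/ → ruuzeovivio.
Rule 3 (intervocalic voicing): no segment meets the environment; /ruuzeovivio/ is unchanged.
Rule 4 (final vowel raising): /o/ is a mid vowel in word-final position, so it raises to [u]. /ruuzeovivio/ → ruuzeoviviu.

ruuzeoviviu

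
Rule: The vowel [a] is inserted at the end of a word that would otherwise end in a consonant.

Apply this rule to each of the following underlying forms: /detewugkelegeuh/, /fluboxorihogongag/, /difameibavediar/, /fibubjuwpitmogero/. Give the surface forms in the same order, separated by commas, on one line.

/detewugkelegeuh/: the form ends in the consonant /h/, so [a] is inserted word-finally. → [detewugkelegeuha].
/fluboxorihogongag/: the form ends in the consonant /g/, so [a] is inserted word-finally. → [fluboxorihogongaga].
/difameibavediar/: the form ends in the consonant /r/, so [a] is inserted word-finally. → [difameibavediara].
/fibubjuwpitmogero/: the rule's environment is not met; surfaces unchanged as [fibubjuwpitmogero].

detewugkelegeuha, fluboxorihogongaga, difameibavediara, fibubjuwpitmogero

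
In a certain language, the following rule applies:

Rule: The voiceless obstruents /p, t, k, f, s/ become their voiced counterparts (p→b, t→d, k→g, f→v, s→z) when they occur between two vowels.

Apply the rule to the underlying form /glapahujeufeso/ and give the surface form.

/p/ is a voiceless obstruent between vowels /a/ and /a/, so it voices to [b].
/f/ is a voiceless obstruent between vowels /u/ and /e/, so it voices to [v].
/s/ is a voiceless obstruent between vowels /e/ and /o/, so it voices to [z].
Surface form: [glabahujeuvezo].

glabahujeuvezo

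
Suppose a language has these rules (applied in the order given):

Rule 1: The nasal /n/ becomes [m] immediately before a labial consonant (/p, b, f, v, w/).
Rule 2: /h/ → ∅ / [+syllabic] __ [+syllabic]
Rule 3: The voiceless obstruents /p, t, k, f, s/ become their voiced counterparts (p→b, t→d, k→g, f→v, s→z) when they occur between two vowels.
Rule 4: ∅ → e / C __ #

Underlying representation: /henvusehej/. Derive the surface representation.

Rule 1 (nasal place assimilation): /n/ precedes the labial consonant /v/, so it assimilates in place to [m]. /henvusehej/ → hemvusehej.
Rule 2 (intervocalic h-deletion): /h/ occurs between vowels /e/ and /e/, so it deletes. /hemvusehej/ → hemvuseej.
Rule 3 (intervocalic voicing): /s/ is a voiceless obstruent between vowels /u/ and /e/, so it voices to [z]. /hemvuseej/ → hemvuzeej.
Rule 4 (final e-epenthesis): the form ends in the consonant /j/, so [e] is inserted word-finally. /hemvuzeej/ → hemvuzeeje.

hemvuzeeje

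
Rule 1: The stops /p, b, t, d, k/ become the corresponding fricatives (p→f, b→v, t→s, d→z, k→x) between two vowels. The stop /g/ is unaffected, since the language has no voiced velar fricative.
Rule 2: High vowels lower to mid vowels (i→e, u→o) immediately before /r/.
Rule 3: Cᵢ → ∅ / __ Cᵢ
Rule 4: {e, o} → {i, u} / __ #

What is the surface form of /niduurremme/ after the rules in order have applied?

Rule 1 (intervocalic spirantization): /d/ is a stop between vowels /i/ and /u/, so it spirantizes to the fricative [z]. /niduurremme/ → nizuurremme.
Rule 2 (pre-rhotic lowering): /u/ is a high vowel immediately before /r/, so it lowers to [o]. /nizuurremme/ → nizuorremme.
Rule 3 (degemination): /rr/ is a geminate; the first /r/ deletes. /mm/ is a geminate; the first /m/ deletes. /nizuorremme/ → nizuoreme.
Rule 4 (final vowel raising): /e/ is a mid vowel in word-final position, so it raises to [i]. /nizuoreme/ → nizuoremi.

nizuoremi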